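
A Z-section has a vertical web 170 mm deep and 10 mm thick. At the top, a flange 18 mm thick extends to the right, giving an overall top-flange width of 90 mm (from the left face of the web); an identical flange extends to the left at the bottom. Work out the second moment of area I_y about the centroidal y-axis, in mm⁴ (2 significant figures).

I_y ≈ 7.4 × 10⁶ mm⁴

Break the section into simple shapes (no overlaps), measuring from the bottom-left corner of the bounding box.
Web: 10 × 170, A = 1 700 mm², x = 85 mm, Ī = 14 167 mm⁴.
Top flange (beyond web): 80 × 18, A = 1 440 mm², x = 130 mm, Ī = 768 000 mm⁴.
Bottom flange (beyond web): 80 × 18, A = 1 440 mm², x = 40 mm, Ī = 768 000 mm⁴.
Centroid: x̄ = ΣA·x / ΣA = 85 mm.
Transfer each piece to the centroidal y-axis using Ī + A·d² with d = x − 85:
  web: d = 0 mm → contributes +14 167 mm⁴
  top flange (beyond web): d = 45 mm → contributes +3 684 000 mm⁴
  bottom flange (beyond web): d = -45 mm → contributes +3 684 000 mm⁴
Total I = 7 382 167 mm⁴.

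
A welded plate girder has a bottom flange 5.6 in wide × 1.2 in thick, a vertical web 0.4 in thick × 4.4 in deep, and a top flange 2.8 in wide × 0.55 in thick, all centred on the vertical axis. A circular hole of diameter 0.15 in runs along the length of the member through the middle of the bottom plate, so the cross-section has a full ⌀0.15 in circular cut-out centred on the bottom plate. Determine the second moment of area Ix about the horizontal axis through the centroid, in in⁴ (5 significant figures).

Break the section into simple shapes (no overlaps), measuring from the bottom-left corner of the bounding box.
Bottom plate: 5.6 × 1.2, A = 6.72 in², y = 0.6 in, Ī = 0.8064 in⁴.
Web plate: 0.4 × 4.4, A = 1.76 in², y = 3.4 in, Ī = 2.839467 in⁴.
Top plate: 2.8 × 0.55, A = 1.54 in², y = 5.875 in, Ī = 0.03882083 in⁴.
Hole (subtracted): ⌀0.15, A = 0.01767146 in², y = 0.6 in, Ī = 0.00002485049 in⁴.
Centroid: ȳ = ΣA·y / ΣA = 1.904846 in.
Transfer each piece to the horizontal axis through the centroid using Ī + A·d² with d = y − 1.904846:
  bottom plate: d = -1.304846 in → contributes +12.24803 in⁴
  web plate: d = 1.495154 in → contributes +6.77392 in⁴
  top plate: d = 3.970154 in → contributes +24.31249 in⁴
  hole: d = -1.304846 in → contributes −0.03011269 in⁴
Total I = 43.30433 in⁴.

Ix ≈ 43.304 in⁴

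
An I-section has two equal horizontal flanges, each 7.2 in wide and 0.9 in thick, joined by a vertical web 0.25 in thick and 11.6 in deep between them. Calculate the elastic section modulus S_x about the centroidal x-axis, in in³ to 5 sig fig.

S_x ≈ 80.544 in³

Split into non-overlapping primitives; take the origin at the lower-left of the bounding box.
Bottom flange: 7.2 × 0.9, A = 6.48 in², y = 0.45 in, Ī = 0.4374 in⁴.
Web: 0.25 × 11.6, A = 2.9 in², y = 6.7 in, Ī = 32.51867 in⁴.
Top flange: 7.2 × 0.9, A = 6.48 in², y = 12.95 in, Ī = 0.4374 in⁴.
By symmetry the centroid is at mid-height, ȳ = 6.7 in.
Transfer each piece to the centroidal x-axis using Ī + A·d² with d = y − 6.7:
  bottom flange: d = -6.25 in → contributes +253.5624 in⁴
  web: d = 0 in → contributes +32.51867 in⁴
  top flange: d = 6.25 in → contributes +253.5624 in⁴
Total I = 539.6435 in⁴.
Extreme fibre distance c = 6.7 in; S = I/c = 80.5438 in³.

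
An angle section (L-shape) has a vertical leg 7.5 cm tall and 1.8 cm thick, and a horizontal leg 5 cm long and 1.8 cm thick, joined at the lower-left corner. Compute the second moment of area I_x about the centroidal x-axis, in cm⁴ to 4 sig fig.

Split into non-overlapping primitives; take the origin at the lower-left of the bounding box.
Vertical leg: 1.8 × 7.5, A = 13.5 cm², y = 3.75 cm, Ī = 63.2813 cm⁴.
Horizontal leg (remainder): 3.2 × 1.8, A = 5.76 cm², y = 0.9 cm, Ī = 1.5552 cm⁴.
Centroid: ȳ = ΣA·y / ΣA = 2.89766 cm.
Transfer each piece to the centroidal x-axis using Ī + A·d² with d = y − 2.89766:
  vertical leg: d = 0.852336 cm → contributes +73.0887 cm⁴
  horizontal leg (remainder): d = -1.99766 cm → contributes +24.5414 cm⁴
Total I = 97.6301 cm⁴.

I_x ≈ 97.63 cm⁴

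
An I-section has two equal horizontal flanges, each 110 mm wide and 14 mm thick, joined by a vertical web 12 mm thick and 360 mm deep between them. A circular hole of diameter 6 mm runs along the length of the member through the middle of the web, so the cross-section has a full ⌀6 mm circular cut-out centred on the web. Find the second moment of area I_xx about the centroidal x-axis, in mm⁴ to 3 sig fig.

I_xx ≈ 1.54 × 10⁸ mm⁴

Decompose the section into non-overlapping parts with the origin at the bottom-left of its bounding rectangle.
Bottom flange: 110 × 14, A = 1 540 mm², y = 7 mm, Ī = 25 153 mm⁴.
Web: 12 × 360, A = 4 320 mm², y = 194 mm, Ī = 46 656 000 mm⁴.
Top flange: 110 × 14, A = 1 540 mm², y = 381 mm, Ī = 25 153 mm⁴.
Hole (subtracted): ⌀6, A = 28.274 mm², y = 194 mm, Ī = 63.617 mm⁴.
By symmetry the centroid is at mid-height, ȳ = 194 mm.
Transfer each piece to the centroidal x-axis using Ī + A·d² with d = y − 194:
  bottom flange: d = -187 mm → contributes +53 877 413 mm⁴
  web: d = 0 mm → contributes +46 656 000 mm⁴
  top flange: d = 187 mm → contributes +53 877 413 mm⁴
  hole: d = 0 mm → contributes −63.617 mm⁴
Total I = 154 410 763 mm⁴.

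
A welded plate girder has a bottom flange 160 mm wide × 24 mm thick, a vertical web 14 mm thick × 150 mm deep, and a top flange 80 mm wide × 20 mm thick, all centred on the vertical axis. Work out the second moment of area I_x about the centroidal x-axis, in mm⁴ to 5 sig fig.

I_x ≈ 3.9596 × 10⁷ mm⁴

Split into non-overlapping primitives; take the origin at the lower-left of the bounding box.
Bottom plate: 160 × 24, A = 3 840 mm², y = 12 mm, Ī = 184 320 mm⁴.
Web plate: 14 × 150, A = 2 100 mm², y = 99 mm, Ī = 3 937 500 mm⁴.
Top plate: 80 × 20, A = 1 600 mm², y = 184 mm, Ī = 53333.33 mm⁴.
Centroid: ȳ = ΣA·y / ΣA = 72.72944 mm.
Transfer each piece to the centroidal x-axis using Ī + A·d² with d = y − 72.72944:
  bottom plate: d = -60.72944 mm → contributes +14 346 491 mm⁴
  web plate: d = 26.27056 mm → contributes +5 386 799 mm⁴
  top plate: d = 111.2706 mm → contributes +19 863 152 mm⁴
Total I = 39 596 441 mm⁴.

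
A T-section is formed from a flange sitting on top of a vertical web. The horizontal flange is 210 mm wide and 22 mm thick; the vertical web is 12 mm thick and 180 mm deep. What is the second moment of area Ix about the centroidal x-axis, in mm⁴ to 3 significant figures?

Ix ≈ 2.10 × 10⁷ mm⁴

Break the section into simple shapes (no overlaps), measuring from the bottom-left corner of the bounding box.
Flange: 210 × 22, A = 4 620 mm², y = 191 mm, Ī = 186 340 mm⁴.
Web: 12 × 180, A = 2 160 mm², y = 90 mm, Ī = 5 832 000 mm⁴.
Centroid: ȳ = ΣA·y / ΣA = 158.82 mm.
Transfer each piece to the centroidal x-axis using Ī + A·d² with d = y − 158.82:
  flange: d = 32.177 mm → contributes +4 969 697 mm⁴
  web: d = -68.823 mm → contributes +16 063 070 mm⁴
Total I = 21 032 768 mm⁴.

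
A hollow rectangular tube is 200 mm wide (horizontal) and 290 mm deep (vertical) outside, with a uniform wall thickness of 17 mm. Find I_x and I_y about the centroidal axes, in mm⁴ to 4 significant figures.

I_x ≈ 1.744 × 10⁸ mm⁴, I_y ≈ 9.575 × 10⁷ mm⁴

Split into non-overlapping primitives; take the origin at the lower-left of the bounding box.
Outer rectangle: 200 × 290, A = 58 000 mm², y = 145 mm, Ī = 406 483 333 mm⁴.
Inner void (subtracted): 166 × 256, A = 42 496 mm², y = 145 mm, Ī = 232 084 821 mm⁴.
By symmetry the centroid is at mid-height, ȳ = 145 mm.
All pieces are centred on the centroidal x-axis, so I = ΣĪ (holes subtracted) = 174 398 512 mm⁴.
Repeating about the centroidal y-axis gives I_y = 95 748 352 mm⁴.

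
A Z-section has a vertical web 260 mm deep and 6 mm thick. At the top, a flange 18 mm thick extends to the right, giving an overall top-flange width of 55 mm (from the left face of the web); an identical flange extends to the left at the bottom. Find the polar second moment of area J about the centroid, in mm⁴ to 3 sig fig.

J ≈ 3.64 × 10⁷ mm⁴

Split into non-overlapping primitives; take the origin at the lower-left of the bounding box.
Web: 6 × 260, A = 1 560 mm², y = 130 mm, Ī = 8 788 000 mm⁴.
Top flange (beyond web): 49 × 18, A = 882 mm², y = 251 mm, Ī = 23 814 mm⁴.
Bottom flange (beyond web): 49 × 18, A = 882 mm², y = 9 mm, Ī = 23 814 mm⁴.
Centroid: ȳ = ΣA·y / ΣA = 130 mm.
Transfer each piece to the centroidal x-axis using Ī + A·d² with d = y − 130:
  web: d = 0 mm → contributes +8 788 000 mm⁴
  top flange (beyond web): d = 121 mm → contributes +12 937 176 mm⁴
  bottom flange (beyond web): d = -121 mm → contributes +12 937 176 mm⁴
Total I = 34 662 352 mm⁴.
For the y-axis: x̄ = 52 mm.
Repeating about the centroidal y-axis gives I_y = 1 691 652 mm⁴.
Polar second moment: J = I_x + I_y = 36 354 004 mm⁴.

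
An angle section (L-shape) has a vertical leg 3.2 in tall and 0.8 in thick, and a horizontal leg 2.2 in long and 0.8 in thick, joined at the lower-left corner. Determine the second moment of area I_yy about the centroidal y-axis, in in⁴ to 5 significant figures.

Decompose the section into non-overlapping parts with the origin at the bottom-left of its bounding rectangle.
Vertical leg: 0.8 × 3.2, A = 2.56 in², x = 0.4 in, Ī = 0.1365333 in⁴.
Horizontal leg (remainder): 1.4 × 0.8, A = 1.12 in², x = 1.5 in, Ī = 0.1829333 in⁴.
Centroid: x̄ = ΣA·x / ΣA = 0.7347826 in.
Transfer each piece to the centroidal y-axis using Ī + A·d² with d = x − 0.7347826:
  vertical leg: d = -0.3347826 in → contributes +0.4234566 in⁴
  horizontal leg (remainder): d = 0.7652174 in → contributes +0.8387579 in⁴
Total I = 1.262214 in⁴.

I_yy ≈ 1.2622 in⁴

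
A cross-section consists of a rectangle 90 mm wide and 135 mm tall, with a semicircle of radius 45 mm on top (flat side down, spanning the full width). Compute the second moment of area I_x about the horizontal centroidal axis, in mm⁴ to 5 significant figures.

I_x ≈ 3.7808 × 10⁷ mm⁴

Decompose the section into non-overlapping parts with the origin at the bottom-left of its bounding rectangle.
Rectangular body: 90 × 135, A = 12 150 mm², y = 67.5 mm, Ī = 18 452 813 mm⁴.
Semicircular cap: semicircle r = 45, A = 3180.863 mm², y = 154.0986 mm, Ī = 450072.1 mm⁴.
Centroid: ȳ = ΣA·y / ΣA = 85.46756 mm.
Transfer each piece to the horizontal centroidal axis using Ī + A·d² with d = y − 85.46756:
  rectangular body: d = -17.96756 mm → contributes +22 375 237 mm⁴
  semicircular cap: d = 68.63103 mm → contributes +15 432 630 mm⁴
Total I = 37 807 867 mm⁴.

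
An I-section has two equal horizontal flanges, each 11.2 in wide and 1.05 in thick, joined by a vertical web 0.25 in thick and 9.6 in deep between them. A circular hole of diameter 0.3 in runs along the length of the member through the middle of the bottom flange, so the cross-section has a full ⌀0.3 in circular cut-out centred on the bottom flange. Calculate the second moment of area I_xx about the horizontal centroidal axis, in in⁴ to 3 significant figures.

Treat the section as a set of non-overlapping primitives; coordinates are from the bounding-box lower-left.
Bottom flange: 11.2 × 1.05, A = 11.76 in², y = 0.525 in, Ī = 1.0805 in⁴.
Web: 0.25 × 9.6, A = 2.4 in², y = 5.85 in, Ī = 18.432 in⁴.
Top flange: 11.2 × 1.05, A = 11.76 in², y = 11.175 in, Ī = 1.0805 in⁴.
Hole (subtracted): ⌀0.3, A = 0.070686 in², y = 0.525 in, Ī = 0.00039761 in⁴.
Centroid: ȳ = ΣA·y / ΣA = 5.8646 in.
Transfer each piece to the horizontal centroidal axis using Ī + A·d² with d = y − 5.8646:
  bottom flange: d = -5.3396 in → contributes +336.37 in⁴
  web: d = -0.014561 in → contributes +18.433 in⁴
  top flange: d = 5.3104 in → contributes +332.72 in⁴
  hole: d = -5.3396 in → contributes −2.0157 in⁴
Total I = 685.51 in⁴.

I_xx ≈ 686 in⁴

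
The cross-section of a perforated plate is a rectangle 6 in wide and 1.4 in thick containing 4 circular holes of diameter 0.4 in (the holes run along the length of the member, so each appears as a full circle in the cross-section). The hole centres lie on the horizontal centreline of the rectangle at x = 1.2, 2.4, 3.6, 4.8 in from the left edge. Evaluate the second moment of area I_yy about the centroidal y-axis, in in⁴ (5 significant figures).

Decompose the section into non-overlapping parts with the origin at the bottom-left of its bounding rectangle.
Plate: 6 × 1.4, A = 8.4 in², x = 3 in, Ī = 25.2 in⁴.
Hole 1 (subtracted): ⌀0.4, A = 0.1256637 in², x = 1.2 in, Ī = 0.001256637 in⁴.
Hole 2 (subtracted): ⌀0.4, A = 0.1256637 in², x = 2.4 in, Ī = 0.001256637 in⁴.
Hole 3 (subtracted): ⌀0.4, A = 0.1256637 in², x = 3.6 in, Ī = 0.001256637 in⁴.
Hole 4 (subtracted): ⌀0.4, A = 0.1256637 in², x = 4.8 in, Ī = 0.001256637 in⁴.
By symmetry the centroid is at mid-width, x̄ = 3 in.
Transfer each piece to the centroidal y-axis using Ī + A·d² with d = x − 3:
  plate: d = 0 in → contributes +25.2 in⁴
  hole 1: d = -1.8 in → contributes −0.408407 in⁴
  hole 2: d = -0.6 in → contributes −0.04649557 in⁴
  hole 3: d = 0.6 in → contributes −0.04649557 in⁴
  hole 4: d = 1.8 in → contributes −0.408407 in⁴
Total I = 24.29019 in⁴.

I_yy ≈ 24.290 in⁴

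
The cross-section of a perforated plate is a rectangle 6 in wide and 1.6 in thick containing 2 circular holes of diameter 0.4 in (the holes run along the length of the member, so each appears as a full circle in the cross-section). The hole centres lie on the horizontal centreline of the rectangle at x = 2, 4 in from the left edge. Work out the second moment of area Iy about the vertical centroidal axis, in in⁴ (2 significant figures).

Iy ≈ 29 in⁴

Break the section into simple shapes (no overlaps), measuring from the bottom-left corner of the bounding box.
Plate: 6 × 1.6, A = 9.6 in², x = 3 in, Ī = 28.8 in⁴.
Hole 1 (subtracted): ⌀0.4, A = 0.1257 in², x = 2 in, Ī = 0.001257 in⁴.
Hole 2 (subtracted): ⌀0.4, A = 0.1257 in², x = 4 in, Ī = 0.001257 in⁴.
By symmetry the centroid is at mid-width, x̄ = 3 in.
Transfer each piece to the vertical centroidal axis using Ī + A·d² with d = x − 3:
  plate: d = 0 in → contributes +28.8 in⁴
  hole 1: d = -1 in → contributes −0.1269 in⁴
  hole 2: d = 1 in → contributes −0.1269 in⁴
Total I = 28.55 in⁴.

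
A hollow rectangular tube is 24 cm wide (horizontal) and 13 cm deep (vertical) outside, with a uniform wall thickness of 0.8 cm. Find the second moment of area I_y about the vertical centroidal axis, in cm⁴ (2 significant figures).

Treat the section as a set of non-overlapping primitives; coordinates are from the bounding-box lower-left.
Outer rectangle: 24 × 13, A = 312 cm², x = 12 cm, Ī = 14 976 cm⁴.
Inner void (subtracted): 22.4 × 11.4, A = 255.4 cm², x = 12 cm, Ī = 10 677 cm⁴.
By symmetry the centroid is at mid-width, x̄ = 12 cm.
All pieces are centred on the vertical centroidal axis, so I = ΣĪ (holes subtracted) = 4 299 cm⁴.

I_y ≈ 4300 cm⁴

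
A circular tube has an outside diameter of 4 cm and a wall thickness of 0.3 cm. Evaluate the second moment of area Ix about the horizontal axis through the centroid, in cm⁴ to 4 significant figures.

Ix ≈ 6.007 cm⁴

Split into non-overlapping primitives; take the origin at the lower-left of the bounding box.
Outer circle: ⌀4, A = 12.5664 cm², y = 2 cm, Ī = 12.5664 cm⁴.
Bore (subtracted): ⌀3.4, A = 9.0792 cm², y = 2 cm, Ī = 6.55972 cm⁴.
By symmetry the centroid is at mid-height, ȳ = 2 cm.
All pieces are centred on the horizontal axis through the centroid, so I = ΣĪ (holes subtracted) = 6.00665 cm⁴.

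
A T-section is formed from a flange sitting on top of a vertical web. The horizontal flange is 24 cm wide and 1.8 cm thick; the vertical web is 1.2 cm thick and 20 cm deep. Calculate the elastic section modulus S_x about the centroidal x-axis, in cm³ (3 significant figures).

S_x ≈ 156 cm³

Break the section into simple shapes (no overlaps), measuring from the bottom-left corner of the bounding box.
Flange: 24 × 1.8, A = 43.2 cm², y = 20.9 cm, Ī = 11.664 cm⁴.
Web: 1.2 × 20, A = 24 cm², y = 10 cm, Ī = 800 cm⁴.
Centroid: ȳ = ΣA·y / ΣA = 17.007 cm.
Transfer each piece to the centroidal x-axis using Ī + A·d² with d = y − 17.007:
  flange: d = 3.8929 cm → contributes +666.33 cm⁴
  web: d = -7.0071 cm → contributes +1978.4 cm⁴
Total I = 2644.7 cm⁴.
Extreme fibre distance c = 17.007 cm; S = I/c = 155.51 cm³.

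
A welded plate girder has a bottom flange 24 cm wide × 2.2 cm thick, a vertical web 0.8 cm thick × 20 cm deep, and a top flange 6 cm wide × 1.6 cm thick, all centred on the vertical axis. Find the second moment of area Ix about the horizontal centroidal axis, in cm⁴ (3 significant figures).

Split into non-overlapping primitives; take the origin at the lower-left of the bounding box.
Bottom plate: 24 × 2.2, A = 52.8 cm², y = 1.1 cm, Ī = 21.296 cm⁴.
Web plate: 0.8 × 20, A = 16 cm², y = 12.2 cm, Ī = 533.33 cm⁴.
Top plate: 6 × 1.6, A = 9.6 cm², y = 23 cm, Ī = 2.048 cm⁴.
Centroid: ȳ = ΣA·y / ΣA = 6.0469 cm.
Transfer each piece to the horizontal centroidal axis using Ī + A·d² with d = y − 6.0469:
  bottom plate: d = -4.9469 cm → contributes +1313.4 cm⁴
  web plate: d = 6.1531 cm → contributes +1139.1 cm⁴
  top plate: d = 16.953 cm → contributes +2761.1 cm⁴
Total I = 5213.7 cm⁴.

Ix ≈ 5210 cm⁴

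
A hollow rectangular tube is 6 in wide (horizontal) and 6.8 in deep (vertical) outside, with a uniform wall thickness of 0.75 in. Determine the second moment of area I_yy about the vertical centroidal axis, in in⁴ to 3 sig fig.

Break the section into simple shapes (no overlaps), measuring from the bottom-left corner of the bounding box.
Outer rectangle: 6 × 6.8, A = 40.8 in², x = 3 in, Ī = 122.4 in⁴.
Inner void (subtracted): 4.5 × 5.3, A = 23.85 in², x = 3 in, Ī = 40.247 in⁴.
By symmetry the centroid is at mid-width, x̄ = 3 in.
All pieces are centred on the vertical centroidal axis, so I = ΣĪ (holes subtracted) = 82.153 in⁴.

I_yy ≈ 82.2 in⁴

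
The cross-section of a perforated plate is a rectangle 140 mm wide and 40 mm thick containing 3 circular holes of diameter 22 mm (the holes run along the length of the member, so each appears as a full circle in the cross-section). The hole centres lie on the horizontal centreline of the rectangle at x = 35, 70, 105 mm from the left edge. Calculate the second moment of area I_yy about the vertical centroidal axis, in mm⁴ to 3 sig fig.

I_yy ≈ 8.18 × 10⁶ mm⁴

Break the section into simple shapes (no overlaps), measuring from the bottom-left corner of the bounding box.
Plate: 140 × 40, A = 5 600 mm², x = 70 mm, Ī = 9 146 667 mm⁴.
Hole 1 (subtracted): ⌀22, A = 380.13 mm², x = 35 mm, Ī = 11 499 mm⁴.
Hole 2 (subtracted): ⌀22, A = 380.13 mm², x = 70 mm, Ī = 11 499 mm⁴.
Hole 3 (subtracted): ⌀22, A = 380.13 mm², x = 105 mm, Ī = 11 499 mm⁴.
By symmetry the centroid is at mid-width, x̄ = 70 mm.
Transfer each piece to the vertical centroidal axis using Ī + A·d² with d = x − 70:
  plate: d = 0 mm → contributes +9 146 667 mm⁴
  hole 1: d = -35 mm → contributes −477 162 mm⁴
  hole 2: d = 0 mm → contributes −11 499 mm⁴
  hole 3: d = 35 mm → contributes −477 162 mm⁴
Total I = 8 180 844 mm⁴.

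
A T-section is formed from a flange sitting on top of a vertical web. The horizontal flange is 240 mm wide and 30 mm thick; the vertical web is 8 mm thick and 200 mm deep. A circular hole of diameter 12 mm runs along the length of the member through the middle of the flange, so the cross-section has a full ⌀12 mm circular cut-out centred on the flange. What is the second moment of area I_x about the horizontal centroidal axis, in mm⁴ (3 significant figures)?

I_x ≈ 2.31 × 10⁷ mm⁴

Split into non-overlapping primitives; take the origin at the lower-left of the bounding box.
Flange: 240 × 30, A = 7 200 mm², y = 215 mm, Ī = 540 000 mm⁴.
Web: 8 × 200, A = 1 600 mm², y = 100 mm, Ī = 5 333 333 mm⁴.
Hole (subtracted): ⌀12, A = 113.1 mm², y = 215 mm, Ī = 1017.9 mm⁴.
Centroid: ȳ = ΣA·y / ΣA = 193.82 mm.
Transfer each piece to the horizontal centroidal axis using Ī + A·d² with d = y − 193.82:
  flange: d = 21.181 mm → contributes +3 770 266 mm⁴
  web: d = -93.819 mm → contributes +19 416 447 mm⁴
  hole: d = 21.181 mm → contributes −51 759 mm⁴
Total I = 23 134 954 mm⁴.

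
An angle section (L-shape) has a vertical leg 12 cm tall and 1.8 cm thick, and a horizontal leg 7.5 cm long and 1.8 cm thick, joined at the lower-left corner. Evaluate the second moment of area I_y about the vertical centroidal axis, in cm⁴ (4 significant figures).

Split into non-overlapping primitives; take the origin at the lower-left of the bounding box.
Vertical leg: 1.8 × 12, A = 21.6 cm², x = 0.9 cm, Ī = 5.832 cm⁴.
Horizontal leg (remainder): 5.7 × 1.8, A = 10.26 cm², x = 4.65 cm, Ī = 27.779 cm⁴.
Centroid: x̄ = ΣA·x / ΣA = 2.10763 cm.
Transfer each piece to the vertical centroidal axis using Ī + A·d² with d = x − 2.10763:
  vertical leg: d = -1.20763 cm → contributes +37.3326 cm⁴
  horizontal leg (remainder): d = 2.54237 cm → contributes +94.0961 cm⁴
Total I = 131.429 cm⁴.

I_y ≈ 131.4 cm⁴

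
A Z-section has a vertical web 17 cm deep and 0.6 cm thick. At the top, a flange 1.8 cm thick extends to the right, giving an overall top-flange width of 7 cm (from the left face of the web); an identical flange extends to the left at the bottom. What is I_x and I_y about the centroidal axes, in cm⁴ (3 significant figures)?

Treat the section as a set of non-overlapping primitives; coordinates are from the bounding-box lower-left.
Web: 0.6 × 17, A = 10.2 cm², y = 8.5 cm, Ī = 245.65 cm⁴.
Top flange (beyond web): 6.4 × 1.8, A = 11.52 cm², y = 16.1 cm, Ī = 3.1104 cm⁴.
Bottom flange (beyond web): 6.4 × 1.8, A = 11.52 cm², y = 0.9 cm, Ī = 3.1104 cm⁴.
Centroid: ȳ = ΣA·y / ΣA = 8.5 cm.
Transfer each piece to the centroidal x-axis using Ī + A·d² with d = y − 8.5:
  web: d = 0 cm → contributes +245.65 cm⁴
  top flange (beyond web): d = 7.6 cm → contributes +668.51 cm⁴
  bottom flange (beyond web): d = -7.6 cm → contributes +668.51 cm⁴
Total I = 1582.7 cm⁴.
For the y-axis: x̄ = 6.7 cm.
Repeating about the centroidal y-axis gives I_y = 361.19 cm⁴.

I_x ≈ 1580 cm⁴, I_y ≈ 361 cm⁴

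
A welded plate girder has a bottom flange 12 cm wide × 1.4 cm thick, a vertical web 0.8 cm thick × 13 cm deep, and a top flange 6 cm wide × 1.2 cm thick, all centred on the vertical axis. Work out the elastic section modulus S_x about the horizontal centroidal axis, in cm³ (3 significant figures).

Break the section into simple shapes (no overlaps), measuring from the bottom-left corner of the bounding box.
Bottom plate: 12 × 1.4, A = 16.8 cm², y = 0.7 cm, Ī = 2.744 cm⁴.
Web plate: 0.8 × 13, A = 10.4 cm², y = 7.9 cm, Ī = 146.47 cm⁴.
Top plate: 6 × 1.2, A = 7.2 cm², y = 15 cm, Ī = 0.864 cm⁴.
Centroid: ȳ = ΣA·y / ΣA = 5.8698 cm.
Transfer each piece to the horizontal centroidal axis using Ī + A·d² with d = y − 5.8698:
  bottom plate: d = -5.1698 cm → contributes +451.75 cm⁴
  web plate: d = 2.0302 cm → contributes +189.33 cm⁴
  top plate: d = 9.1302 cm → contributes +601.06 cm⁴
Total I = 1242.1 cm⁴.
Extreme fibre distance c = 9.7302 cm; S = I/c = 127.66 cm³.

S_x ≈ 128 cm³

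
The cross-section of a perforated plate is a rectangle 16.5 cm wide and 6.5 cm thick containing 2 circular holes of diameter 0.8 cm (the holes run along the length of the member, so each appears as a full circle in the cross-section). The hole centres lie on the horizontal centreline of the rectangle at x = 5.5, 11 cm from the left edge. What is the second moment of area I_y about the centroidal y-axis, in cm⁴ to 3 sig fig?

I_y ≈ 2430 cm⁴

Decompose the section into non-overlapping parts with the origin at the bottom-left of its bounding rectangle.
Plate: 16.5 × 6.5, A = 107.25 cm², x = 8.25 cm, Ī = 2433.2 cm⁴.
Hole 1 (subtracted): ⌀0.8, A = 0.50265 cm², x = 5.5 cm, Ī = 0.020106 cm⁴.
Hole 2 (subtracted): ⌀0.8, A = 0.50265 cm², x = 11 cm, Ī = 0.020106 cm⁴.
By symmetry the centroid is at mid-width, x̄ = 8.25 cm.
Transfer each piece to the centroidal y-axis using Ī + A·d² with d = x − 8.25:
  plate: d = 0 cm → contributes +2433.2 cm⁴
  hole 1: d = -2.75 cm → contributes −3.8214 cm⁴
  hole 2: d = 2.75 cm → contributes −3.8214 cm⁴
Total I = 2425.6 cm⁴.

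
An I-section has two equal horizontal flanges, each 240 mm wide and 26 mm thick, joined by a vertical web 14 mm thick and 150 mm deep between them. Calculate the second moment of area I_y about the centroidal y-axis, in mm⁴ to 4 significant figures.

Split into non-overlapping primitives; take the origin at the lower-left of the bounding box.
Bottom flange: 240 × 26, A = 6 240 mm², x = 120 mm, Ī = 29 952 000 mm⁴.
Web: 14 × 150, A = 2 100 mm², x = 120 mm, Ī = 34 300 mm⁴.
Top flange: 240 × 26, A = 6 240 mm², x = 120 mm, Ī = 29 952 000 mm⁴.
By symmetry the centroid is at mid-width, x̄ = 120 mm.
All pieces are centred on the centroidal y-axis, so I = ΣĪ = 59 938 300 mm⁴.

I_y ≈ 5.994 × 10⁷ mm⁴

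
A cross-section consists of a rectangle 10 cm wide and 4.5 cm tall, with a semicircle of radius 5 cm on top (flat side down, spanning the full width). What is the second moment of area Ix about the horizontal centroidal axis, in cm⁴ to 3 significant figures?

Split into non-overlapping primitives; take the origin at the lower-left of the bounding box.
Rectangular body: 10 × 4.5, A = 45 cm², y = 2.25 cm, Ī = 75.938 cm⁴.
Semicircular cap: semicircle r = 5, A = 39.27 cm², y = 6.6221 cm, Ī = 68.598 cm⁴.
Centroid: ȳ = ΣA·y / ΣA = 4.2874 cm.
Transfer each piece to the horizontal centroidal axis using Ī + A·d² with d = y − 4.2874:
  rectangular body: d = -2.0374 cm → contributes +262.73 cm⁴
  semicircular cap: d = 2.3347 cm → contributes +282.65 cm⁴
Total I = 545.38 cm⁴.

Ix ≈ 545 cm⁴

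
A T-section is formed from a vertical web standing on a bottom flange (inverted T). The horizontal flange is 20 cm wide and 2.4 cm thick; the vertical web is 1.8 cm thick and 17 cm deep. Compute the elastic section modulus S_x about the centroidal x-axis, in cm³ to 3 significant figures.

Decompose the section into non-overlapping parts with the origin at the bottom-left of its bounding rectangle.
Flange: 20 × 2.4, A = 48 cm², y = 1.2 cm, Ī = 23.04 cm⁴.
Web: 1.8 × 17, A = 30.6 cm², y = 10.9 cm, Ī = 736.95 cm⁴.
Centroid: ȳ = ΣA·y / ΣA = 4.9763 cm.
Transfer each piece to the centroidal x-axis using Ī + A·d² with d = y − 4.9763:
  flange: d = -3.7763 cm → contributes +707.55 cm⁴
  web: d = 5.9237 cm → contributes +1810.7 cm⁴
Total I = 2518.3 cm⁴.
Extreme fibre distance c = 14.424 cm; S = I/c = 174.59 cm³.

S_x ≈ 175 cm³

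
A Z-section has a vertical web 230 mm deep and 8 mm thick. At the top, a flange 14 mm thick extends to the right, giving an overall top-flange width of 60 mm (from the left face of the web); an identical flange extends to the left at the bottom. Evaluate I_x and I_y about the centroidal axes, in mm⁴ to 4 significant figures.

Break the section into simple shapes (no overlaps), measuring from the bottom-left corner of the bounding box.
Web: 8 × 230, A = 1 840 mm², y = 115 mm, Ī = 8 111 333 mm⁴.
Top flange (beyond web): 52 × 14, A = 728 mm², y = 223 mm, Ī = 11890.7 mm⁴.
Bottom flange (beyond web): 52 × 14, A = 728 mm², y = 7 mm, Ī = 11890.7 mm⁴.
Centroid: ȳ = ΣA·y / ΣA = 115 mm.
Transfer each piece to the centroidal x-axis using Ī + A·d² with d = y − 115:
  web: d = 0 mm → contributes +8 111 333 mm⁴
  top flange (beyond web): d = 108 mm → contributes +8 503 283 mm⁴
  bottom flange (beyond web): d = -108 mm → contributes +8 503 283 mm⁴
Total I = 25 117 899 mm⁴.
For the y-axis: x̄ = 56 mm.
Repeating about the centroidal y-axis gives I_y = 1 648 299 mm⁴.

I_x ≈ 2.512 × 10⁷ mm⁴, I_y ≈ 1.648 × 10⁶ mm⁴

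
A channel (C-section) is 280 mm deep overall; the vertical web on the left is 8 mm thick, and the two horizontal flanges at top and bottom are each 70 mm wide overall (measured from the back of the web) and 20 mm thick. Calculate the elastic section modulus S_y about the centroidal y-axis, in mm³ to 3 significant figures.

S_y ≈ 4.72 × 10⁴ mm³

Break the section into simple shapes (no overlaps), measuring from the bottom-left corner of the bounding box.
Web: 8 × 280, A = 2 240 mm², x = 4 mm, Ī = 11 947 mm⁴.
Top flange (beyond web): 62 × 20, A = 1 240 mm², x = 39 mm, Ī = 397 213 mm⁴.
Bottom flange (beyond web): 62 × 20, A = 1 240 mm², x = 39 mm, Ī = 397 213 mm⁴.
Centroid: x̄ = ΣA·x / ΣA = 22.39 mm.
Transfer each piece to the centroidal y-axis using Ī + A·d² with d = x − 22.39:
  web: d = -18.39 mm → contributes +769 483 mm⁴
  top flange (beyond web): d = 16.61 mm → contributes +739 327 mm⁴
  bottom flange (beyond web): d = 16.61 mm → contributes +739 327 mm⁴
Total I = 2 248 136 mm⁴.
Extreme fibre distance c = 47.61 mm; S = I/c = 47 220 mm³.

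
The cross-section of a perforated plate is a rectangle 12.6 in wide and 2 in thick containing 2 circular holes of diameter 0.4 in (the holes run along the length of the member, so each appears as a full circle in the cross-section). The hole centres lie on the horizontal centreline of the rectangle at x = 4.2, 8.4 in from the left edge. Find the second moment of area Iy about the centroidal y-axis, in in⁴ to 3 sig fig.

Iy ≈ 332 in⁴

Split into non-overlapping primitives; take the origin at the lower-left of the bounding box.
Plate: 12.6 × 2, A = 25.2 in², x = 6.3 in, Ī = 333.4 in⁴.
Hole 1 (subtracted): ⌀0.4, A = 0.12566 in², x = 4.2 in, Ī = 0.0012566 in⁴.
Hole 2 (subtracted): ⌀0.4, A = 0.12566 in², x = 8.4 in, Ī = 0.0012566 in⁴.
By symmetry the centroid is at mid-width, x̄ = 6.3 in.
Transfer each piece to the centroidal y-axis using Ī + A·d² with d = x − 6.3:
  plate: d = 0 in → contributes +333.4 in⁴
  hole 1: d = -2.1 in → contributes −0.55543 in⁴
  hole 2: d = 2.1 in → contributes −0.55543 in⁴
Total I = 332.29 in⁴.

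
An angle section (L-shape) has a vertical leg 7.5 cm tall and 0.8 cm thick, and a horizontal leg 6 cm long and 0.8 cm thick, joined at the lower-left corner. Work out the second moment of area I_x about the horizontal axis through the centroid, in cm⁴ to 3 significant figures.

Break the section into simple shapes (no overlaps), measuring from the bottom-left corner of the bounding box.
Vertical leg: 0.8 × 7.5, A = 6 cm², y = 3.75 cm, Ī = 28.125 cm⁴.
Horizontal leg (remainder): 5.2 × 0.8, A = 4.16 cm², y = 0.4 cm, Ī = 0.22187 cm⁴.
Centroid: ȳ = ΣA·y / ΣA = 2.3783 cm.
Transfer each piece to the horizontal axis through the centroid using Ī + A·d² with d = y − 2.3783:
  vertical leg: d = 1.3717 cm → contributes +39.414 cm⁴
  horizontal leg (remainder): d = -1.9783 cm → contributes +16.504 cm⁴
Total I = 55.917 cm⁴.

I_x ≈ 55.9 cm⁴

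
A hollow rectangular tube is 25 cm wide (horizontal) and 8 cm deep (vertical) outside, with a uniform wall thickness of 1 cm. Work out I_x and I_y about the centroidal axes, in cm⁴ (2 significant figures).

Break the section into simple shapes (no overlaps), measuring from the bottom-left corner of the bounding box.
Outer rectangle: 25 × 8, A = 200 cm², y = 4 cm, Ī = 1 067 cm⁴.
Inner void (subtracted): 23 × 6, A = 138 cm², y = 4 cm, Ī = 414 cm⁴.
By symmetry the centroid is at mid-height, ȳ = 4 cm.
All pieces are centred on the centroidal x-axis, so I = ΣĪ (holes subtracted) = 652.7 cm⁴.
Repeating about the centroidal y-axis gives I_y = 4 333 cm⁴.

I_x ≈ 650 cm⁴, I_y ≈ 4300 cm⁴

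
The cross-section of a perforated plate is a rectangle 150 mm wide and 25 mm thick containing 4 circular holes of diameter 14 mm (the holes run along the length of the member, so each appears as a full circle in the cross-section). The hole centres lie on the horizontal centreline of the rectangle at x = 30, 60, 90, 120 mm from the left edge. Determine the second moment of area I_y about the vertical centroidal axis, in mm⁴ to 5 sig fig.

I_y ≈ 6.3310 × 10⁶ mm⁴

Decompose the section into non-overlapping parts with the origin at the bottom-left of its bounding rectangle.
Plate: 150 × 25, A = 3 750 mm², x = 75 mm, Ī = 7 031 250 mm⁴.
Hole 1 (subtracted): ⌀14, A = 153.938 mm², x = 30 mm, Ī = 1885.741 mm⁴.
Hole 2 (subtracted): ⌀14, A = 153.938 mm², x = 60 mm, Ī = 1885.741 mm⁴.
Hole 3 (subtracted): ⌀14, A = 153.938 mm², x = 90 mm, Ī = 1885.741 mm⁴.
Hole 4 (subtracted): ⌀14, A = 153.938 mm², x = 120 mm, Ī = 1885.741 mm⁴.
By symmetry the centroid is at mid-width, x̄ = 75 mm.
Transfer each piece to the vertical centroidal axis using Ī + A·d² with d = x − 75:
  plate: d = 0 mm → contributes +7 031 250 mm⁴
  hole 1: d = -45 mm → contributes −313610.3 mm⁴
  hole 2: d = -15 mm → contributes −36521.8 mm⁴
  hole 3: d = 15 mm → contributes −36521.8 mm⁴
  hole 4: d = 45 mm → contributes −313610.3 mm⁴
Total I = 6 330 986 mm⁴.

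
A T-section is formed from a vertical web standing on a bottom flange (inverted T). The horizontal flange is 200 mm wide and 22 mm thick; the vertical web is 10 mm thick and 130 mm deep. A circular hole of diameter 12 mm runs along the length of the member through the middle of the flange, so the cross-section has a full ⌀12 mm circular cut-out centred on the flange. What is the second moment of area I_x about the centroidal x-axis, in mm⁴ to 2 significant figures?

Decompose the section into non-overlapping parts with the origin at the bottom-left of its bounding rectangle.
Flange: 200 × 22, A = 4 400 mm², y = 11 mm, Ī = 177 467 mm⁴.
Web: 10 × 130, A = 1 300 mm², y = 87 mm, Ī = 1 830 833 mm⁴.
Hole (subtracted): ⌀12, A = 113.1 mm², y = 11 mm, Ī = 1 018 mm⁴.
Centroid: ȳ = ΣA·y / ΣA = 28.68 mm.
Transfer each piece to the centroidal x-axis using Ī + A·d² with d = y − 28.68:
  flange: d = -17.68 mm → contributes +1 553 485 mm⁴
  web: d = 58.32 mm → contributes +6 251 783 mm⁴
  hole: d = -17.68 mm → contributes −36 387 mm⁴
Total I = 7 768 881 mm⁴.

I_x ≈ 7.8 × 10⁶ mm⁴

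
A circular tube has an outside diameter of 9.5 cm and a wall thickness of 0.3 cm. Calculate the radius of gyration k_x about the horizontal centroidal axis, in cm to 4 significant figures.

Treat the section as a set of non-overlapping primitives; coordinates are from the bounding-box lower-left.
Outer circle: ⌀9.5, A = 70.8822 cm², y = 4.75 cm, Ī = 399.82 cm⁴.
Bore (subtracted): ⌀8.9, A = 62.2114 cm², y = 4.75 cm, Ī = 307.985 cm⁴.
By symmetry the centroid is at mid-height, ȳ = 4.75 cm.
All pieces are centred on the horizontal centroidal axis, so I = ΣĪ (holes subtracted) = 91.8346 cm⁴.
Radius of gyration: k = √(I/A) = √(91.8346 / 8.6708) = 3.25442 cm.

k_x ≈ 3.254 cm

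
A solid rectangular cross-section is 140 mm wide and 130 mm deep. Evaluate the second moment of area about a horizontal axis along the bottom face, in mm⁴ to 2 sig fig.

I_base ≈ 1.0 × 10⁸ mm⁴

The section: 140 × 130, A = 18 200 mm², y = 65 mm, Ī = 25 631 667 mm⁴.
Transfer it to the bottom edge using Ī + A·d² with d = y − 0:
  the section: d = 65 mm → contributes +102 526 667 mm⁴
Total I = 102 526 667 mm⁴.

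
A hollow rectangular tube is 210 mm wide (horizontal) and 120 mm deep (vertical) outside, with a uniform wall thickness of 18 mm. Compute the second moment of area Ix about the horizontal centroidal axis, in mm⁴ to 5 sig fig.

Treat the section as a set of non-overlapping primitives; coordinates are from the bounding-box lower-left.
Outer rectangle: 210 × 120, A = 25 200 mm², y = 60 mm, Ī = 30 240 000 mm⁴.
Inner void (subtracted): 174 × 84, A = 14 616 mm², y = 60 mm, Ī = 8 594 208 mm⁴.
By symmetry the centroid is at mid-height, ȳ = 60 mm.
All pieces are centred on the horizontal centroidal axis, so I = ΣĪ (holes subtracted) = 21 645 792 mm⁴.

Ix ≈ 2.1646 × 10⁷ mm⁴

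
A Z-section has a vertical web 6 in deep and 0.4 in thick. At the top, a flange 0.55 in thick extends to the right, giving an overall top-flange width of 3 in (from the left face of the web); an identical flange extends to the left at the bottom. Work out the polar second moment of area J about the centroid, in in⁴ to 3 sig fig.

J ≈ 36.6 in⁴

Break the section into simple shapes (no overlaps), measuring from the bottom-left corner of the bounding box.
Web: 0.4 × 6, A = 2.4 in², y = 3 in, Ī = 7.2 in⁴.
Top flange (beyond web): 2.6 × 0.55, A = 1.43 in², y = 5.725 in, Ī = 0.036048 in⁴.
Bottom flange (beyond web): 2.6 × 0.55, A = 1.43 in², y = 0.275 in, Ī = 0.036048 in⁴.
Centroid: ȳ = ΣA·y / ΣA = 3 in.
Transfer each piece to the centroidal x-axis using Ī + A·d² with d = y − 3:
  web: d = 0 in → contributes +7.2 in⁴
  top flange (beyond web): d = 2.725 in → contributes +10.655 in⁴
  bottom flange (beyond web): d = -2.725 in → contributes +10.655 in⁴
Total I = 28.509 in⁴.
For the y-axis: x̄ = 2.8 in.
Repeating about the centroidal y-axis gives I_y = 8.0781 in⁴.
Polar second moment: J = I_x + I_y = 36.588 in⁴.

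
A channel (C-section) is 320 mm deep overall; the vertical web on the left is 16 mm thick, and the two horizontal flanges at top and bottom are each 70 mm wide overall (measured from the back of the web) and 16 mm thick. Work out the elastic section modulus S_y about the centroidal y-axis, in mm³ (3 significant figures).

S_y ≈ 3.97 × 10⁴ mm³

Split into non-overlapping primitives; take the origin at the lower-left of the bounding box.
Web: 16 × 320, A = 5 120 mm², x = 8 mm, Ī = 109 227 mm⁴.
Top flange (beyond web): 54 × 16, A = 864 mm², x = 43 mm, Ī = 209 952 mm⁴.
Bottom flange (beyond web): 54 × 16, A = 864 mm², x = 43 mm, Ī = 209 952 mm⁴.
Centroid: x̄ = ΣA·x / ΣA = 16.832 mm.
Transfer each piece to the centroidal y-axis using Ī + A·d² with d = x − 16.832:
  web: d = -8.8318 mm → contributes +508 588 mm⁴
  top flange (beyond web): d = 26.168 mm → contributes +801 598 mm⁴
  bottom flange (beyond web): d = 26.168 mm → contributes +801 598 mm⁴
Total I = 2 111 785 mm⁴.
Extreme fibre distance c = 53.168 mm; S = I/c = 39 719 mm³.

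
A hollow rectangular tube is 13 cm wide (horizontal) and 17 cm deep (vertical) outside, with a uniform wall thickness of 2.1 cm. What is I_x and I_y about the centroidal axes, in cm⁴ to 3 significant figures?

Break the section into simple shapes (no overlaps), measuring from the bottom-left corner of the bounding box.
Outer rectangle: 13 × 17, A = 221 cm², y = 8.5 cm, Ī = 5322.4 cm⁴.
Inner void (subtracted): 8.8 × 12.8, A = 112.64 cm², y = 8.5 cm, Ī = 1537.9 cm⁴.
By symmetry the centroid is at mid-height, ȳ = 8.5 cm.
All pieces are centred on the centroidal x-axis, so I = ΣĪ (holes subtracted) = 3784.5 cm⁴.
Repeating about the centroidal y-axis gives I_y = 2385.5 cm⁴.

I_x ≈ 3780 cm⁴, I_y ≈ 2390 cm⁴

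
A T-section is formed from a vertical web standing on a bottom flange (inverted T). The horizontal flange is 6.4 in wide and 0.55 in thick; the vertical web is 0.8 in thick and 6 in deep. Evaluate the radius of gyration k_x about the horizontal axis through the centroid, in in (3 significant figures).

k_x ≈ 2.09 in

Treat the section as a set of non-overlapping primitives; coordinates are from the bounding-box lower-left.
Flange: 6.4 × 0.55, A = 3.52 in², y = 0.275 in, Ī = 0.088733 in⁴.
Web: 0.8 × 6, A = 4.8 in², y = 3.55 in, Ī = 14.4 in⁴.
Centroid: ȳ = ΣA·y / ΣA = 2.1644 in.
Transfer each piece to the horizontal axis through the centroid using Ī + A·d² with d = y − 2.1644:
  flange: d = -1.8894 in → contributes +12.655 in⁴
  web: d = 1.3856 in → contributes +23.615 in⁴
Total I = 36.27 in⁴.
Radius of gyration: k = √(I/A) = √(36.27 / 8.32) = 2.0879 in.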